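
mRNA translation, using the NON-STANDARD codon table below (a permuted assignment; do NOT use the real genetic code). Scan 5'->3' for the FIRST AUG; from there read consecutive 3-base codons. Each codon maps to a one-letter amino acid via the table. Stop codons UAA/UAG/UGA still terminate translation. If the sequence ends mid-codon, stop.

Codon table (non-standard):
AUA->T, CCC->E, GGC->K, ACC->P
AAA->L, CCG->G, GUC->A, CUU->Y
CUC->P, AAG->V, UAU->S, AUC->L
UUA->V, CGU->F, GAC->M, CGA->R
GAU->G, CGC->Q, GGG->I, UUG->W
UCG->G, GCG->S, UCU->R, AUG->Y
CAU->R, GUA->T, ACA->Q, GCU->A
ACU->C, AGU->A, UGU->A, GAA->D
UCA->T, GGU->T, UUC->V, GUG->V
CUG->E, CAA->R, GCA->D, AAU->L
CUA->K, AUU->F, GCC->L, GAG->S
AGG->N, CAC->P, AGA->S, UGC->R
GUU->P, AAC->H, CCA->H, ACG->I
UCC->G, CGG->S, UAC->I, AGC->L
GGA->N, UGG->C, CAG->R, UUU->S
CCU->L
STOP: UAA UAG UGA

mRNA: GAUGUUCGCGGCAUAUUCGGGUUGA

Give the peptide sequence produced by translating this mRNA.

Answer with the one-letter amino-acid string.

Answer: YVSDSGT

Derivation:
start AUG at pos 1
pos 1: AUG -> Y; peptide=Y
pos 4: UUC -> V; peptide=YV
pos 7: GCG -> S; peptide=YVS
pos 10: GCA -> D; peptide=YVSD
pos 13: UAU -> S; peptide=YVSDS
pos 16: UCG -> G; peptide=YVSDSG
pos 19: GGU -> T; peptide=YVSDSGT
pos 22: UGA -> STOP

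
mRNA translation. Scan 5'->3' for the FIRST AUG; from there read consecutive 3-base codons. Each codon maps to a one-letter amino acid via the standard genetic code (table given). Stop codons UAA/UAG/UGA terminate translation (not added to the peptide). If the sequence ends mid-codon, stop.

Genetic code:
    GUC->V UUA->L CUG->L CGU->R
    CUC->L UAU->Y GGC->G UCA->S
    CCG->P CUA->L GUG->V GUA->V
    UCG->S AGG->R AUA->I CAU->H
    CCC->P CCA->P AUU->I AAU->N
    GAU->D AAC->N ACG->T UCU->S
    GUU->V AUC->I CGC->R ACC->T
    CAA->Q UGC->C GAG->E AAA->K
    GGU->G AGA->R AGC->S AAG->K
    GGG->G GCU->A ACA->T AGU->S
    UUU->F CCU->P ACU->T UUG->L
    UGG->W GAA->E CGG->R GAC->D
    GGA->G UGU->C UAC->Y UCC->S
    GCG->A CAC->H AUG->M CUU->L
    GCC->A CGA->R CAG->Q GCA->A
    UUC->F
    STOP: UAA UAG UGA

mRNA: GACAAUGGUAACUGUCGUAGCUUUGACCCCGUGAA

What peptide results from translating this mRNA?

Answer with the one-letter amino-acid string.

Answer: MVTVVALTP

Derivation:
start AUG at pos 4
pos 4: AUG -> M; peptide=M
pos 7: GUA -> V; peptide=MV
pos 10: ACU -> T; peptide=MVT
pos 13: GUC -> V; peptide=MVTV
pos 16: GUA -> V; peptide=MVTVV
pos 19: GCU -> A; peptide=MVTVVA
pos 22: UUG -> L; peptide=MVTVVAL
pos 25: ACC -> T; peptide=MVTVVALT
pos 28: CCG -> P; peptide=MVTVVALTP
pos 31: UGA -> STOP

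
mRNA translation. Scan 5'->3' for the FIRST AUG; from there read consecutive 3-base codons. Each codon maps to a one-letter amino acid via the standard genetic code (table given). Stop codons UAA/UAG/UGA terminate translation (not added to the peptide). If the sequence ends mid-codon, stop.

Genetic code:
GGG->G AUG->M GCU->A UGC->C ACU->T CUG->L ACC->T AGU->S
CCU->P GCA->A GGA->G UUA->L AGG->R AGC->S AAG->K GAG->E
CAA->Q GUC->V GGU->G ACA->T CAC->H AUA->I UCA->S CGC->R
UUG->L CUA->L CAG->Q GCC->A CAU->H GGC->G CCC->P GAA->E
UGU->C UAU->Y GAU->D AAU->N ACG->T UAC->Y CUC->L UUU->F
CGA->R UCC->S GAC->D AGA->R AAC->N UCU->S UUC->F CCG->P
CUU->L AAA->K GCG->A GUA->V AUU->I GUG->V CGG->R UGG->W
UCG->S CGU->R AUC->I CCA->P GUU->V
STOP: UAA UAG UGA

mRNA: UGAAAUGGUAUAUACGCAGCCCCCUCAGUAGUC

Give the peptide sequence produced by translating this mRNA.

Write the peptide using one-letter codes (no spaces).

start AUG at pos 4
pos 4: AUG -> M; peptide=M
pos 7: GUA -> V; peptide=MV
pos 10: UAU -> Y; peptide=MVY
pos 13: ACG -> T; peptide=MVYT
pos 16: CAG -> Q; peptide=MVYTQ
pos 19: CCC -> P; peptide=MVYTQP
pos 22: CCU -> P; peptide=MVYTQPP
pos 25: CAG -> Q; peptide=MVYTQPPQ
pos 28: UAG -> STOP

Answer: MVYTQPPQ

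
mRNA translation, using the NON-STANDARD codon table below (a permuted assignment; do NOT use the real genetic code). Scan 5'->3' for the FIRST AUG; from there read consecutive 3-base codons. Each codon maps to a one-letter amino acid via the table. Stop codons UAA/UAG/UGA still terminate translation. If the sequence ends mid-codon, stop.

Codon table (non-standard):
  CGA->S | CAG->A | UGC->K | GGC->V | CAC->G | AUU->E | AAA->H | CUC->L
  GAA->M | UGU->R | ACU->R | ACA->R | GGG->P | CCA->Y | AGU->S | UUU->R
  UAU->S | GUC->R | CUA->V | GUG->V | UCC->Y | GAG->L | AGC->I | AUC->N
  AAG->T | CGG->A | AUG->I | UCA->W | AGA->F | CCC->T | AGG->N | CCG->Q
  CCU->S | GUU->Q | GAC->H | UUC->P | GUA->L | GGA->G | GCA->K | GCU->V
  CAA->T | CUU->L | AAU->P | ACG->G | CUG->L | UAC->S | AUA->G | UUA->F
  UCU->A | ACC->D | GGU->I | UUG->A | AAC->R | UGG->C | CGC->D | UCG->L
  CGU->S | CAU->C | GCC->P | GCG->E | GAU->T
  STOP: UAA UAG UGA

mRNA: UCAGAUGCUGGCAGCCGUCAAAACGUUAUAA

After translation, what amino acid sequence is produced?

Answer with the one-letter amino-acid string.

start AUG at pos 4
pos 4: AUG -> I; peptide=I
pos 7: CUG -> L; peptide=IL
pos 10: GCA -> K; peptide=ILK
pos 13: GCC -> P; peptide=ILKP
pos 16: GUC -> R; peptide=ILKPR
pos 19: AAA -> H; peptide=ILKPRH
pos 22: ACG -> G; peptide=ILKPRHG
pos 25: UUA -> F; peptide=ILKPRHGF
pos 28: UAA -> STOP

Answer: ILKPRHGF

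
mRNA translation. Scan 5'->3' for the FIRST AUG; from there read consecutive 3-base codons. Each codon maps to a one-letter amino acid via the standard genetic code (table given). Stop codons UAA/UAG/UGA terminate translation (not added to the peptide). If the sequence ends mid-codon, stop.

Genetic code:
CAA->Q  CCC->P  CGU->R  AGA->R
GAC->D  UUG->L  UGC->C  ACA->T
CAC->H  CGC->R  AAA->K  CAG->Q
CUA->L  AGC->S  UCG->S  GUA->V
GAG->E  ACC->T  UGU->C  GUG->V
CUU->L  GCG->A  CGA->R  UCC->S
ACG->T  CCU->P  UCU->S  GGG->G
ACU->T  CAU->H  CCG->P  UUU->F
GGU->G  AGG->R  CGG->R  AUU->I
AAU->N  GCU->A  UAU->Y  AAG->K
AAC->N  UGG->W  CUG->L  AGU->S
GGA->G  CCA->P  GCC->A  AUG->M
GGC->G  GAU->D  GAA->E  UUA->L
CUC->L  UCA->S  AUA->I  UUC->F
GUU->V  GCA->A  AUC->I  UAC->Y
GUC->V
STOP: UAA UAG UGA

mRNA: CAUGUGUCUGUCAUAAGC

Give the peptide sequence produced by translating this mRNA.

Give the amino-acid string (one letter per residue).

Answer: MCLS

Derivation:
start AUG at pos 1
pos 1: AUG -> M; peptide=M
pos 4: UGU -> C; peptide=MC
pos 7: CUG -> L; peptide=MCL
pos 10: UCA -> S; peptide=MCLS
pos 13: UAA -> STOP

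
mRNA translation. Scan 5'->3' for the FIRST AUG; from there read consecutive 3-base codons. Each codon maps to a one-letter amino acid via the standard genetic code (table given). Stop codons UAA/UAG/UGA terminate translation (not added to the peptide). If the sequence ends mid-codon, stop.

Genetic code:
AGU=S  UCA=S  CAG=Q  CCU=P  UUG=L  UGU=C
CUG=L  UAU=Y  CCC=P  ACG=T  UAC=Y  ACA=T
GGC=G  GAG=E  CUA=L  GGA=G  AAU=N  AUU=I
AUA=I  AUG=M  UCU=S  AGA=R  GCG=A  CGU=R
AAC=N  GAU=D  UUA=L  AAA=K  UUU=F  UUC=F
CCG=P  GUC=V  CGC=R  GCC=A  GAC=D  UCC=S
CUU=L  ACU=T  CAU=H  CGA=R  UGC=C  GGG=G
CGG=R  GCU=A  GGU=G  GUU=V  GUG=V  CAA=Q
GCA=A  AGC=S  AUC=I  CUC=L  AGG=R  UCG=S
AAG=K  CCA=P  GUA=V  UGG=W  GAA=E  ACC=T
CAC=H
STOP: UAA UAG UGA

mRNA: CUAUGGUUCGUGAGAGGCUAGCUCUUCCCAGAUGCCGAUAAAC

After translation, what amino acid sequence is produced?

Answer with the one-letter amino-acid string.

start AUG at pos 2
pos 2: AUG -> M; peptide=M
pos 5: GUU -> V; peptide=MV
pos 8: CGU -> R; peptide=MVR
pos 11: GAG -> E; peptide=MVRE
pos 14: AGG -> R; peptide=MVRER
pos 17: CUA -> L; peptide=MVRERL
pos 20: GCU -> A; peptide=MVRERLA
pos 23: CUU -> L; peptide=MVRERLAL
pos 26: CCC -> P; peptide=MVRERLALP
pos 29: AGA -> R; peptide=MVRERLALPR
pos 32: UGC -> C; peptide=MVRERLALPRC
pos 35: CGA -> R; peptide=MVRERLALPRCR
pos 38: UAA -> STOP

Answer: MVRERLALPRCR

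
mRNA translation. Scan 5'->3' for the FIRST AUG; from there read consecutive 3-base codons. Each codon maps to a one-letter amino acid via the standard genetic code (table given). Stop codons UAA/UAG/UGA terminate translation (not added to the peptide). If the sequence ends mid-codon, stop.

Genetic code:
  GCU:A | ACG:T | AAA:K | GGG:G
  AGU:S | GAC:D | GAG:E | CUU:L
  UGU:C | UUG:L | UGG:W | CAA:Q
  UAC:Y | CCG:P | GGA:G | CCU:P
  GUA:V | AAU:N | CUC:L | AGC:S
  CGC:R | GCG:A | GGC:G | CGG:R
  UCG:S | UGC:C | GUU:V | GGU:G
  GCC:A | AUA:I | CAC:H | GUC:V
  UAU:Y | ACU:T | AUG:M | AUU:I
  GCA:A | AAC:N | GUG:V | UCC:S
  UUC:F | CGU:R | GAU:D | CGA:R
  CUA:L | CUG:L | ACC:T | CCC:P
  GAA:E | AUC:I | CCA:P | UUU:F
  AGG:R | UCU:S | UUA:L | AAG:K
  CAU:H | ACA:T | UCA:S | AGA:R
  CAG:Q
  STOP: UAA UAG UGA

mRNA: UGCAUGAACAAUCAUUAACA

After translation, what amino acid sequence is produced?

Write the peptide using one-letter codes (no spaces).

Answer: MNNH

Derivation:
start AUG at pos 3
pos 3: AUG -> M; peptide=M
pos 6: AAC -> N; peptide=MN
pos 9: AAU -> N; peptide=MNN
pos 12: CAU -> H; peptide=MNNH
pos 15: UAA -> STOP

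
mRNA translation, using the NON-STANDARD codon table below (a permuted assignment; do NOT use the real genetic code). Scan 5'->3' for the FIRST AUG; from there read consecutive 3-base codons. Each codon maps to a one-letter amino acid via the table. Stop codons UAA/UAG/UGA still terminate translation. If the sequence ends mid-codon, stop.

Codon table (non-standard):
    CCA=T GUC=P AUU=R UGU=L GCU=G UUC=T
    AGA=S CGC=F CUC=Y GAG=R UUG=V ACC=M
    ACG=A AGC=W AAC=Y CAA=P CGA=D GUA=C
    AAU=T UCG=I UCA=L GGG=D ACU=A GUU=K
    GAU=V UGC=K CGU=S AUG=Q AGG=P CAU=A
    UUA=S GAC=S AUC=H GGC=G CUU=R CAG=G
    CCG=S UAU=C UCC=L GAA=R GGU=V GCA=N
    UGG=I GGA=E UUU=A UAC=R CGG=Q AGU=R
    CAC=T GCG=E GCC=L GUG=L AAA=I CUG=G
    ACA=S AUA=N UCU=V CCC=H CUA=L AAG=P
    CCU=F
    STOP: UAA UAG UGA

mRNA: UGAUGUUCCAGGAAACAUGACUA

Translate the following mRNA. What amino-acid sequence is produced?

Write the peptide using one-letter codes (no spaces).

Answer: QTGRS

Derivation:
start AUG at pos 2
pos 2: AUG -> Q; peptide=Q
pos 5: UUC -> T; peptide=QT
pos 8: CAG -> G; peptide=QTG
pos 11: GAA -> R; peptide=QTGR
pos 14: ACA -> S; peptide=QTGRS
pos 17: UGA -> STOP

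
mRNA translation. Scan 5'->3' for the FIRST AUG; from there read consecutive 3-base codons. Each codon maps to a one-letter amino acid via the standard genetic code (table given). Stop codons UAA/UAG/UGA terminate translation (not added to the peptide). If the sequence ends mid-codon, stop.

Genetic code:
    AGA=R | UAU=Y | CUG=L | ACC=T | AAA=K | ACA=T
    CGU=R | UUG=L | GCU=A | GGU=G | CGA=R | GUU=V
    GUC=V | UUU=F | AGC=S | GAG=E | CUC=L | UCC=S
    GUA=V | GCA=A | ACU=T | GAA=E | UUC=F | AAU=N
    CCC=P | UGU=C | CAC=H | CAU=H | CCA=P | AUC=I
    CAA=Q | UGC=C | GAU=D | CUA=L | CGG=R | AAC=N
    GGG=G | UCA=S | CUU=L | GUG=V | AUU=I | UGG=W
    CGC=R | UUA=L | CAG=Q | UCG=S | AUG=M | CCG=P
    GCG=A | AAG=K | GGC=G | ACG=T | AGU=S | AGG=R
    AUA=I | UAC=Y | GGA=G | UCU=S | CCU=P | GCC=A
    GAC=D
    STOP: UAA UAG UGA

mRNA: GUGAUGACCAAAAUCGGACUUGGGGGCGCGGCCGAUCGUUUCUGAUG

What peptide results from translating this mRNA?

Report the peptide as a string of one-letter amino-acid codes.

Answer: MTKIGLGGAADRF

Derivation:
start AUG at pos 3
pos 3: AUG -> M; peptide=M
pos 6: ACC -> T; peptide=MT
pos 9: AAA -> K; peptide=MTK
pos 12: AUC -> I; peptide=MTKI
pos 15: GGA -> G; peptide=MTKIG
pos 18: CUU -> L; peptide=MTKIGL
pos 21: GGG -> G; peptide=MTKIGLG
pos 24: GGC -> G; peptide=MTKIGLGG
pos 27: GCG -> A; peptide=MTKIGLGGA
pos 30: GCC -> A; peptide=MTKIGLGGAA
pos 33: GAU -> D; peptide=MTKIGLGGAAD
pos 36: CGU -> R; peptide=MTKIGLGGAADR
pos 39: UUC -> F; peptide=MTKIGLGGAADRF
pos 42: UGA -> STOP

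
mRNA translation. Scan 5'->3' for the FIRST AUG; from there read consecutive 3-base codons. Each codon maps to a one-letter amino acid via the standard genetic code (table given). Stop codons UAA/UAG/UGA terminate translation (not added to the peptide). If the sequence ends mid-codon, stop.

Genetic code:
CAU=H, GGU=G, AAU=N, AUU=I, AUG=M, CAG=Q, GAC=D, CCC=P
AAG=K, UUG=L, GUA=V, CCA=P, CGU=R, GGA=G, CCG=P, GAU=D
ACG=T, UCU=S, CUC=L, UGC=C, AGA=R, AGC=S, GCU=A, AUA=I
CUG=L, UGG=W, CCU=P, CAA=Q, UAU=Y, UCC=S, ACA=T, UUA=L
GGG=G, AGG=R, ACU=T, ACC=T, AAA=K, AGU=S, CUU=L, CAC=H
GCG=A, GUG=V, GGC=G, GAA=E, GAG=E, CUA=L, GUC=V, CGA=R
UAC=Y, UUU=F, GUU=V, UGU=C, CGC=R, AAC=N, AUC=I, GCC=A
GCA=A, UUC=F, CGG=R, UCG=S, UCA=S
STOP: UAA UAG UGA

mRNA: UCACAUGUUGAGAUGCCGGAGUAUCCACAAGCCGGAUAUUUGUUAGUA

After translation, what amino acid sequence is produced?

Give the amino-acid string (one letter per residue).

start AUG at pos 4
pos 4: AUG -> M; peptide=M
pos 7: UUG -> L; peptide=ML
pos 10: AGA -> R; peptide=MLR
pos 13: UGC -> C; peptide=MLRC
pos 16: CGG -> R; peptide=MLRCR
pos 19: AGU -> S; peptide=MLRCRS
pos 22: AUC -> I; peptide=MLRCRSI
pos 25: CAC -> H; peptide=MLRCRSIH
pos 28: AAG -> K; peptide=MLRCRSIHK
pos 31: CCG -> P; peptide=MLRCRSIHKP
pos 34: GAU -> D; peptide=MLRCRSIHKPD
pos 37: AUU -> I; peptide=MLRCRSIHKPDI
pos 40: UGU -> C; peptide=MLRCRSIHKPDIC
pos 43: UAG -> STOP

Answer: MLRCRSIHKPDIC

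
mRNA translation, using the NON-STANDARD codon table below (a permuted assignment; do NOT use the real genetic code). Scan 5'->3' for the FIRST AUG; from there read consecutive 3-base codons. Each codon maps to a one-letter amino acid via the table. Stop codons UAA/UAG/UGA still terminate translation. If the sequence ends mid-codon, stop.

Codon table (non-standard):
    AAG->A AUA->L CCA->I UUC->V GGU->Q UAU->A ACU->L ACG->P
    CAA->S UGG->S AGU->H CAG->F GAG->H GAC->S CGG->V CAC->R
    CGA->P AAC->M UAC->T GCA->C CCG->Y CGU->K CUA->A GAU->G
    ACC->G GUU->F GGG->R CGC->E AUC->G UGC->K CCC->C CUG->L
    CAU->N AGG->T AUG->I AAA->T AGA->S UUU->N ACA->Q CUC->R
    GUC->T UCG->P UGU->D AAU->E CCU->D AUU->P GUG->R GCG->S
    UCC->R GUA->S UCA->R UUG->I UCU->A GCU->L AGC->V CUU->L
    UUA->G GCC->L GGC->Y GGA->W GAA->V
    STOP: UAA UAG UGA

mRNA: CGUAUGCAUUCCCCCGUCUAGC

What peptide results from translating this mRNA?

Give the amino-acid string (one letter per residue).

start AUG at pos 3
pos 3: AUG -> I; peptide=I
pos 6: CAU -> N; peptide=IN
pos 9: UCC -> R; peptide=INR
pos 12: CCC -> C; peptide=INRC
pos 15: GUC -> T; peptide=INRCT
pos 18: UAG -> STOP

Answer: INRCT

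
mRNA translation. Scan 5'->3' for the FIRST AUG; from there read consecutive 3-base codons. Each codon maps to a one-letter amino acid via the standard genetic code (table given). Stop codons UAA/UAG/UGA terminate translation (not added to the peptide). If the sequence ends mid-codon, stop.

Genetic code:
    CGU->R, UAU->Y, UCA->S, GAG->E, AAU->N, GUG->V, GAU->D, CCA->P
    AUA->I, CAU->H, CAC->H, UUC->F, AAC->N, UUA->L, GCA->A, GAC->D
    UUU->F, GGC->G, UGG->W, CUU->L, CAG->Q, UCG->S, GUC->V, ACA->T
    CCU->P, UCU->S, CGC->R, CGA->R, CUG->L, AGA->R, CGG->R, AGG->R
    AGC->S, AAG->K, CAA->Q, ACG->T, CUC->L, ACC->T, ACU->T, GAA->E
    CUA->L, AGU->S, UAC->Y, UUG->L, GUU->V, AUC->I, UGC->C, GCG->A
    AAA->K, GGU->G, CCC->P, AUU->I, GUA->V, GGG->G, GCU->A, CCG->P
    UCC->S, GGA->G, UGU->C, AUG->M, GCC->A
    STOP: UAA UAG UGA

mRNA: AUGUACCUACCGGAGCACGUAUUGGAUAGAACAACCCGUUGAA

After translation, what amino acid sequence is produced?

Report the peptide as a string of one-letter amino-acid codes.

Answer: MYLPEHVLDRTTR

Derivation:
start AUG at pos 0
pos 0: AUG -> M; peptide=M
pos 3: UAC -> Y; peptide=MY
pos 6: CUA -> L; peptide=MYL
pos 9: CCG -> P; peptide=MYLP
pos 12: GAG -> E; peptide=MYLPE
pos 15: CAC -> H; peptide=MYLPEH
pos 18: GUA -> V; peptide=MYLPEHV
pos 21: UUG -> L; peptide=MYLPEHVL
pos 24: GAU -> D; peptide=MYLPEHVLD
pos 27: AGA -> R; peptide=MYLPEHVLDR
pos 30: ACA -> T; peptide=MYLPEHVLDRT
pos 33: ACC -> T; peptide=MYLPEHVLDRTT
pos 36: CGU -> R; peptide=MYLPEHVLDRTTR
pos 39: UGA -> STOP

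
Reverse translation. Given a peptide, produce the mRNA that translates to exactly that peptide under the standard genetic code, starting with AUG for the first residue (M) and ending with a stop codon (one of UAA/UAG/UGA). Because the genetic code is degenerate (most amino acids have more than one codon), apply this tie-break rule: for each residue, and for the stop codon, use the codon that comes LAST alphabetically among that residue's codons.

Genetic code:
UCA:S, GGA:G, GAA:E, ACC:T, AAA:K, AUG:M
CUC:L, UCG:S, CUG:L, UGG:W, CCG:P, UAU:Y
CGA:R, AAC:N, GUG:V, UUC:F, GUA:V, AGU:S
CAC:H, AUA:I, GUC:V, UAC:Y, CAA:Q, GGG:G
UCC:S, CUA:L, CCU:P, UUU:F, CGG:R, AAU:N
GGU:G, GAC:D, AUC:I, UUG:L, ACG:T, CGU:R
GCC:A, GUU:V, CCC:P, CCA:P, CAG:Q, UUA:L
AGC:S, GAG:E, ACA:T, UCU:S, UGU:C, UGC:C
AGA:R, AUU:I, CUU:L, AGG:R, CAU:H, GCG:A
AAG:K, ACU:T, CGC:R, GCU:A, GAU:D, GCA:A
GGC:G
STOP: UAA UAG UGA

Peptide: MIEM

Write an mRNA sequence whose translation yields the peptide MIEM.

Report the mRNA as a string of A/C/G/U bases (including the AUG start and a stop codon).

residue 1: M -> AUG (start codon)
residue 2: I codons sorted = AUA,AUC,AUU -> pick last = AUU
residue 3: E codons sorted = GAA,GAG -> pick last = GAG
residue 4: M -> AUG (only codon)
terminator: stop codons sorted = UAA,UAG,UGA -> pick last = UGA

Answer: mRNA: AUGAUUGAGAUGUGA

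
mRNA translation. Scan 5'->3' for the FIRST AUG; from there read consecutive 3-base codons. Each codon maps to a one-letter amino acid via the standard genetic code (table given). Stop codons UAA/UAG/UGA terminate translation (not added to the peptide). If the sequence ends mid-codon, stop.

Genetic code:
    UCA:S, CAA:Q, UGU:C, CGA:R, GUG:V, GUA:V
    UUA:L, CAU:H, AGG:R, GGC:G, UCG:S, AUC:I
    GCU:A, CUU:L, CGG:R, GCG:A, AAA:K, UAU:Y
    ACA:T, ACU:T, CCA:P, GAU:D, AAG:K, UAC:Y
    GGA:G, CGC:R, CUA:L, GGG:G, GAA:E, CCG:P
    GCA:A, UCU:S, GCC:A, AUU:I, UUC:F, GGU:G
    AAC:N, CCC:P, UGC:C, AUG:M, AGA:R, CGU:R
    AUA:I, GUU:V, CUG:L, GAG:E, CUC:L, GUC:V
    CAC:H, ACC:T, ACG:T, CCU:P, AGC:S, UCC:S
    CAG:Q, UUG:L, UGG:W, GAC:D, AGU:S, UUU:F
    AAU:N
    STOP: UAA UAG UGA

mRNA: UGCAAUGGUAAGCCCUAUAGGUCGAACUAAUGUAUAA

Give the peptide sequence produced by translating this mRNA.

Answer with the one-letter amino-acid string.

Answer: MVSPIGRTNV

Derivation:
start AUG at pos 4
pos 4: AUG -> M; peptide=M
pos 7: GUA -> V; peptide=MV
pos 10: AGC -> S; peptide=MVS
pos 13: CCU -> P; peptide=MVSP
pos 16: AUA -> I; peptide=MVSPI
pos 19: GGU -> G; peptide=MVSPIG
pos 22: CGA -> R; peptide=MVSPIGR
pos 25: ACU -> T; peptide=MVSPIGRT
pos 28: AAU -> N; peptide=MVSPIGRTN
pos 31: GUA -> V; peptide=MVSPIGRTNV
pos 34: UAA -> STOP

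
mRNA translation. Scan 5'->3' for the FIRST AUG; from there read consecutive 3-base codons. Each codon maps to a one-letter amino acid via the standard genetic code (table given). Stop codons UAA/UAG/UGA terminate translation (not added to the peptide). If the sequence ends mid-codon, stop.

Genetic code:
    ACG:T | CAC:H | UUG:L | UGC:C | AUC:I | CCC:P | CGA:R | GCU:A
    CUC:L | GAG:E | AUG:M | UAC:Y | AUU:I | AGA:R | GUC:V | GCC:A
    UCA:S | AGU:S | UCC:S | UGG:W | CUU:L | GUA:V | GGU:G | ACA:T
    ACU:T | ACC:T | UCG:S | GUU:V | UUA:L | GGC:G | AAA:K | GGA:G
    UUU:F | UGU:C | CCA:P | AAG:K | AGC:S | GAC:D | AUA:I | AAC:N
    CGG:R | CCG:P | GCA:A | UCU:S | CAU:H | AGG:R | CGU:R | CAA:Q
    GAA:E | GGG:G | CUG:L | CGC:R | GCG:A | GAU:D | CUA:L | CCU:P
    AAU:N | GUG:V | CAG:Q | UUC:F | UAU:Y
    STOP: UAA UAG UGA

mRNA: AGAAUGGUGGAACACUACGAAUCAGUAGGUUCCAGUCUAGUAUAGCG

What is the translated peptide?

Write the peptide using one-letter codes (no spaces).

start AUG at pos 3
pos 3: AUG -> M; peptide=M
pos 6: GUG -> V; peptide=MV
pos 9: GAA -> E; peptide=MVE
pos 12: CAC -> H; peptide=MVEH
pos 15: UAC -> Y; peptide=MVEHY
pos 18: GAA -> E; peptide=MVEHYE
pos 21: UCA -> S; peptide=MVEHYES
pos 24: GUA -> V; peptide=MVEHYESV
pos 27: GGU -> G; peptide=MVEHYESVG
pos 30: UCC -> S; peptide=MVEHYESVGS
pos 33: AGU -> S; peptide=MVEHYESVGSS
pos 36: CUA -> L; peptide=MVEHYESVGSSL
pos 39: GUA -> V; peptide=MVEHYESVGSSLV
pos 42: UAG -> STOP

Answer: MVEHYESVGSSLV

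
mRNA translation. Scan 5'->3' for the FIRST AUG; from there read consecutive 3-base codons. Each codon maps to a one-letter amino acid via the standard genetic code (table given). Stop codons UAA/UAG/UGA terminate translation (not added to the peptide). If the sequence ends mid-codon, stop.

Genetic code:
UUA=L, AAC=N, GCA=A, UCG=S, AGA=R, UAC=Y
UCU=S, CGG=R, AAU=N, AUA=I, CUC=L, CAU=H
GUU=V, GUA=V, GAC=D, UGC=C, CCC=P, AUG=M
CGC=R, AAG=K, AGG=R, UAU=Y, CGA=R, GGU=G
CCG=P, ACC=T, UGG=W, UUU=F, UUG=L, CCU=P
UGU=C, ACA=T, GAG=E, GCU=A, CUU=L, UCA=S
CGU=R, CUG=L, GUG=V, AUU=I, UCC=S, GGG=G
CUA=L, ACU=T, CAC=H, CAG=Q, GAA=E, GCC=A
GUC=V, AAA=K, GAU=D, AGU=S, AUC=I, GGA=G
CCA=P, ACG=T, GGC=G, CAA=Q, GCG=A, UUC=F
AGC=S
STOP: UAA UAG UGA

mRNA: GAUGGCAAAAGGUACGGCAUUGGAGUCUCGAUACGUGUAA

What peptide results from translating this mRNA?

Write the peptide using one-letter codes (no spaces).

Answer: MAKGTALESRYV

Derivation:
start AUG at pos 1
pos 1: AUG -> M; peptide=M
pos 4: GCA -> A; peptide=MA
pos 7: AAA -> K; peptide=MAK
pos 10: GGU -> G; peptide=MAKG
pos 13: ACG -> T; peptide=MAKGT
pos 16: GCA -> A; peptide=MAKGTA
pos 19: UUG -> L; peptide=MAKGTAL
pos 22: GAG -> E; peptide=MAKGTALE
pos 25: UCU -> S; peptide=MAKGTALES
pos 28: CGA -> R; peptide=MAKGTALESR
pos 31: UAC -> Y; peptide=MAKGTALESRY
pos 34: GUG -> V; peptide=MAKGTALESRYV
pos 37: UAA -> STOP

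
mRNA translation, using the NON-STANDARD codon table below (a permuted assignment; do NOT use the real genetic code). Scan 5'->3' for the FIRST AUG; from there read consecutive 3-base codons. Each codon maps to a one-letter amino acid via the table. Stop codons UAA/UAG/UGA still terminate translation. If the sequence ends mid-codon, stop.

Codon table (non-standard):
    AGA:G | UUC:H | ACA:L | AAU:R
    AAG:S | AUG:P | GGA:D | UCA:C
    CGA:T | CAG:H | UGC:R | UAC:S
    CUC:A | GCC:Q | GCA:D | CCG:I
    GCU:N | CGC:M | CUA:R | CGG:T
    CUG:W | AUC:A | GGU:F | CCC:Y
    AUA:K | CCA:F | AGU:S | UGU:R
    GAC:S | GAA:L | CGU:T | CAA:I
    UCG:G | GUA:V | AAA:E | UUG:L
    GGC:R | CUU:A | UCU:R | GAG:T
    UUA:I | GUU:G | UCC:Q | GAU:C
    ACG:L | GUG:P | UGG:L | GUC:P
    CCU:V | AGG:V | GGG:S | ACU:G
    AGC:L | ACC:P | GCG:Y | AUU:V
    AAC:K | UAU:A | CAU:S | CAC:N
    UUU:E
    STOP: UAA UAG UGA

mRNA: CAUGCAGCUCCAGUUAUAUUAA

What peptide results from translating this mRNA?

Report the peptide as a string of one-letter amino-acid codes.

start AUG at pos 1
pos 1: AUG -> P; peptide=P
pos 4: CAG -> H; peptide=PH
pos 7: CUC -> A; peptide=PHA
pos 10: CAG -> H; peptide=PHAH
pos 13: UUA -> I; peptide=PHAHI
pos 16: UAU -> A; peptide=PHAHIA
pos 19: UAA -> STOP

Answer: PHAHIA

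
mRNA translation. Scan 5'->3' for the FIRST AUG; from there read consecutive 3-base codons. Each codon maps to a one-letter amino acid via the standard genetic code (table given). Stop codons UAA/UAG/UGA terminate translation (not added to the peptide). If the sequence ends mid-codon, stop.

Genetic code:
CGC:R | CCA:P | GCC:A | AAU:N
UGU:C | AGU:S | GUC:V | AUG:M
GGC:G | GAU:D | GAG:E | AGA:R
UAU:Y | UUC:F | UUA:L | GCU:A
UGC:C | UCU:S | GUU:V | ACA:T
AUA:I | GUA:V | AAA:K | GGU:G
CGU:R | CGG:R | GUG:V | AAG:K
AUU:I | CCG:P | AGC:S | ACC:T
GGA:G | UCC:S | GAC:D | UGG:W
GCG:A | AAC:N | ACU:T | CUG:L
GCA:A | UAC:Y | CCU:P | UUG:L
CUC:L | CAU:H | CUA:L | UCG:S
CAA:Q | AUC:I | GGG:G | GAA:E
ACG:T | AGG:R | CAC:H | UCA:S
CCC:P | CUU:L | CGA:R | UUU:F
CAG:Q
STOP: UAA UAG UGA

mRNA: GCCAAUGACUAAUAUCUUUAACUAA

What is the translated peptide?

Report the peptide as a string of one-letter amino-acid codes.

start AUG at pos 4
pos 4: AUG -> M; peptide=M
pos 7: ACU -> T; peptide=MT
pos 10: AAU -> N; peptide=MTN
pos 13: AUC -> I; peptide=MTNI
pos 16: UUU -> F; peptide=MTNIF
pos 19: AAC -> N; peptide=MTNIFN
pos 22: UAA -> STOP

Answer: MTNIFN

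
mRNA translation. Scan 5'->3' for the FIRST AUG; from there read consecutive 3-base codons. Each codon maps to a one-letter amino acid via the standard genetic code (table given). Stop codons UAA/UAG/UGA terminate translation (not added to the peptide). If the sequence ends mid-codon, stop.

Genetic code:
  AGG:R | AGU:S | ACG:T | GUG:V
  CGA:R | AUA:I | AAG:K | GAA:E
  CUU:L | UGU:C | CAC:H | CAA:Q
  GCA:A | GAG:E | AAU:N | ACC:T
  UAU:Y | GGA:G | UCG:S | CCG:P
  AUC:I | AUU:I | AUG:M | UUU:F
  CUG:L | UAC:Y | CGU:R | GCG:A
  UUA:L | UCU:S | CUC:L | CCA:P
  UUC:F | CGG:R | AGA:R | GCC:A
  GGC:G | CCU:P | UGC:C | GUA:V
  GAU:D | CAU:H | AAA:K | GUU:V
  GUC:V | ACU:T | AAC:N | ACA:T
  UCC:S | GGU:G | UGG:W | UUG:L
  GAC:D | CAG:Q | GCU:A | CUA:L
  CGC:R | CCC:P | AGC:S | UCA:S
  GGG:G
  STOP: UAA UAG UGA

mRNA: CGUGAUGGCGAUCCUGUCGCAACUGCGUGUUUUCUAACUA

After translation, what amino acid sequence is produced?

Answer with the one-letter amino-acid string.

start AUG at pos 4
pos 4: AUG -> M; peptide=M
pos 7: GCG -> A; peptide=MA
pos 10: AUC -> I; peptide=MAI
pos 13: CUG -> L; peptide=MAIL
pos 16: UCG -> S; peptide=MAILS
pos 19: CAA -> Q; peptide=MAILSQ
pos 22: CUG -> L; peptide=MAILSQL
pos 25: CGU -> R; peptide=MAILSQLR
pos 28: GUU -> V; peptide=MAILSQLRV
pos 31: UUC -> F; peptide=MAILSQLRVF
pos 34: UAA -> STOP

Answer: MAILSQLRVF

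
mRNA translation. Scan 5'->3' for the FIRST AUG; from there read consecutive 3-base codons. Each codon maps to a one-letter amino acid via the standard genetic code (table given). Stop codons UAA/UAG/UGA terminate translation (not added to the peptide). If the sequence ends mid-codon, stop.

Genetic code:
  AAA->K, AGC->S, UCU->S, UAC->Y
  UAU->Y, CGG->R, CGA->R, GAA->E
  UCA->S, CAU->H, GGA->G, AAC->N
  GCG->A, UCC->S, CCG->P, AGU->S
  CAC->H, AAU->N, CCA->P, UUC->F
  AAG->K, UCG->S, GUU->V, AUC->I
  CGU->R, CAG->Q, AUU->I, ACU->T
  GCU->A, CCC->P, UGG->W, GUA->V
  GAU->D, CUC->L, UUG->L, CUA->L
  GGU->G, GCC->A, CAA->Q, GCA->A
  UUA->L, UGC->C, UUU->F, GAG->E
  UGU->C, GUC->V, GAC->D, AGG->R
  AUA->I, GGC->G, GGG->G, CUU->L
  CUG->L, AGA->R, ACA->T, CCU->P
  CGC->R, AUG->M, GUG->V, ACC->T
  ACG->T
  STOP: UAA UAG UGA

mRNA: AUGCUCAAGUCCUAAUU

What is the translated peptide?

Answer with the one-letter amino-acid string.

start AUG at pos 0
pos 0: AUG -> M; peptide=M
pos 3: CUC -> L; peptide=ML
pos 6: AAG -> K; peptide=MLK
pos 9: UCC -> S; peptide=MLKS
pos 12: UAA -> STOP

Answer: MLKS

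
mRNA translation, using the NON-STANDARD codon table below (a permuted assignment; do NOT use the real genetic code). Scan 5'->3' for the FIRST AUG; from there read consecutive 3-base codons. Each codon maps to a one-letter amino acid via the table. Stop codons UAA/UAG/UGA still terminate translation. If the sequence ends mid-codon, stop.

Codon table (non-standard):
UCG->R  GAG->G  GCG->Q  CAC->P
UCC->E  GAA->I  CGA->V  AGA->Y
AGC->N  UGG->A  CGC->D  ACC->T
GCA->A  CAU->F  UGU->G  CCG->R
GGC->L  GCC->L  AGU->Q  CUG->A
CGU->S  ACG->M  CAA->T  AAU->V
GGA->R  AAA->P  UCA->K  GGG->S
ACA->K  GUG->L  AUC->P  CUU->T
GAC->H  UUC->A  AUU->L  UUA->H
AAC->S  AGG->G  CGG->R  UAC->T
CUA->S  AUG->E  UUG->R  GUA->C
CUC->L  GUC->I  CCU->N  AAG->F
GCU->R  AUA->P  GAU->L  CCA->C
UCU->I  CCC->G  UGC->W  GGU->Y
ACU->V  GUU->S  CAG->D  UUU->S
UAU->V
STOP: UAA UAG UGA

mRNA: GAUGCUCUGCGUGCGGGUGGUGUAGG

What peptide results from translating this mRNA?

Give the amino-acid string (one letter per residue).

Answer: ELWLRLL

Derivation:
start AUG at pos 1
pos 1: AUG -> E; peptide=E
pos 4: CUC -> L; peptide=EL
pos 7: UGC -> W; peptide=ELW
pos 10: GUG -> L; peptide=ELWL
pos 13: CGG -> R; peptide=ELWLR
pos 16: GUG -> L; peptide=ELWLRL
pos 19: GUG -> L; peptide=ELWLRLL
pos 22: UAG -> STOP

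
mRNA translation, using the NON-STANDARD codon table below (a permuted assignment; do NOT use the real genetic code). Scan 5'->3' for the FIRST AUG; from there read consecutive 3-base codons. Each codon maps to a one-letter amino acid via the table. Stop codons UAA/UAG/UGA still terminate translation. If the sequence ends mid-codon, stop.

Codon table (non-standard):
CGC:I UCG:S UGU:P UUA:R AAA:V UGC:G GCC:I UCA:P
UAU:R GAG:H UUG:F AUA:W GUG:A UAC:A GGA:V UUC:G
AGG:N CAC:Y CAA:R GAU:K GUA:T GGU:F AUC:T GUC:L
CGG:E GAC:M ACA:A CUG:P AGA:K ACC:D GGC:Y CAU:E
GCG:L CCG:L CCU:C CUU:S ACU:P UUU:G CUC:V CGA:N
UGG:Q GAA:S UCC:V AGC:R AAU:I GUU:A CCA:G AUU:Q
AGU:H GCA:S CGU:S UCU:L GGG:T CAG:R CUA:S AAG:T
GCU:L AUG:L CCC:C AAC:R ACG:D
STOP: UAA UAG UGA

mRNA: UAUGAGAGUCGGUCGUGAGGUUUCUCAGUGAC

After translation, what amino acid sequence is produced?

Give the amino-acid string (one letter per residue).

Answer: LKLFSHALR

Derivation:
start AUG at pos 1
pos 1: AUG -> L; peptide=L
pos 4: AGA -> K; peptide=LK
pos 7: GUC -> L; peptide=LKL
pos 10: GGU -> F; peptide=LKLF
pos 13: CGU -> S; peptide=LKLFS
pos 16: GAG -> H; peptide=LKLFSH
pos 19: GUU -> A; peptide=LKLFSHA
pos 22: UCU -> L; peptide=LKLFSHAL
pos 25: CAG -> R; peptide=LKLFSHALR
pos 28: UGA -> STOP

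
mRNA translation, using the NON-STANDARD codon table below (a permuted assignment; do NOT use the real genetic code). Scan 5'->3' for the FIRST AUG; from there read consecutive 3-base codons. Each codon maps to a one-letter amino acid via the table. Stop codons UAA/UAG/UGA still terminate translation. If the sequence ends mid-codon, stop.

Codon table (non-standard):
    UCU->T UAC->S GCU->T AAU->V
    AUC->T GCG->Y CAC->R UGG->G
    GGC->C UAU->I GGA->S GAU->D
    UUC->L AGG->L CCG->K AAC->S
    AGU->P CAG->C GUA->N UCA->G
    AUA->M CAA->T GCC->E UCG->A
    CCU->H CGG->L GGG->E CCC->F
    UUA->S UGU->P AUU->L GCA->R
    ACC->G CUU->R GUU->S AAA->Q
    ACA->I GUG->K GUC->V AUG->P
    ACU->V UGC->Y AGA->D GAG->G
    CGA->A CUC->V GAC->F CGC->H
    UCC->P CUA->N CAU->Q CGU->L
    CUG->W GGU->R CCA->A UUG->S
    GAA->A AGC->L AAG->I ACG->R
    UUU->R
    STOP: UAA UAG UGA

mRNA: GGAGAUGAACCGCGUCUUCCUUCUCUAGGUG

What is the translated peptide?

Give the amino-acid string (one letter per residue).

start AUG at pos 4
pos 4: AUG -> P; peptide=P
pos 7: AAC -> S; peptide=PS
pos 10: CGC -> H; peptide=PSH
pos 13: GUC -> V; peptide=PSHV
pos 16: UUC -> L; peptide=PSHVL
pos 19: CUU -> R; peptide=PSHVLR
pos 22: CUC -> V; peptide=PSHVLRV
pos 25: UAG -> STOP

Answer: PSHVLRV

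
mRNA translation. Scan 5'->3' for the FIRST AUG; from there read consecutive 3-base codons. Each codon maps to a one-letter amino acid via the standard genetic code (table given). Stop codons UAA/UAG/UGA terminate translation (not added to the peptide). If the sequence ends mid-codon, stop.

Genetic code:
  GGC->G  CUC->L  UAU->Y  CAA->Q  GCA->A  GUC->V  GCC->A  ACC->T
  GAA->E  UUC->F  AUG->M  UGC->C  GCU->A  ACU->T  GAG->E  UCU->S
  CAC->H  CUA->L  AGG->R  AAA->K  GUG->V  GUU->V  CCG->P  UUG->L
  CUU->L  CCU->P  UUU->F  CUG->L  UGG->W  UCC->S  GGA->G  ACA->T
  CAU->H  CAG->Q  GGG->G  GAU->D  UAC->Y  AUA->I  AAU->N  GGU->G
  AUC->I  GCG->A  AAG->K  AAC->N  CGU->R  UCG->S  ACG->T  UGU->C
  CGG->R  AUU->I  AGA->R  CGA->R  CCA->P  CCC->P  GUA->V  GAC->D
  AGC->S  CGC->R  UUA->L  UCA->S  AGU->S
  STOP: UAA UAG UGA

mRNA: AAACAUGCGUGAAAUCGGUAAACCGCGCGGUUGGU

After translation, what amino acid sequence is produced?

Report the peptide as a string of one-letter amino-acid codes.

start AUG at pos 4
pos 4: AUG -> M; peptide=M
pos 7: CGU -> R; peptide=MR
pos 10: GAA -> E; peptide=MRE
pos 13: AUC -> I; peptide=MREI
pos 16: GGU -> G; peptide=MREIG
pos 19: AAA -> K; peptide=MREIGK
pos 22: CCG -> P; peptide=MREIGKP
pos 25: CGC -> R; peptide=MREIGKPR
pos 28: GGU -> G; peptide=MREIGKPRG
pos 31: UGG -> W; peptide=MREIGKPRGW
pos 34: only 1 nt remain (<3), stop (end of mRNA)

Answer: MREIGKPRGW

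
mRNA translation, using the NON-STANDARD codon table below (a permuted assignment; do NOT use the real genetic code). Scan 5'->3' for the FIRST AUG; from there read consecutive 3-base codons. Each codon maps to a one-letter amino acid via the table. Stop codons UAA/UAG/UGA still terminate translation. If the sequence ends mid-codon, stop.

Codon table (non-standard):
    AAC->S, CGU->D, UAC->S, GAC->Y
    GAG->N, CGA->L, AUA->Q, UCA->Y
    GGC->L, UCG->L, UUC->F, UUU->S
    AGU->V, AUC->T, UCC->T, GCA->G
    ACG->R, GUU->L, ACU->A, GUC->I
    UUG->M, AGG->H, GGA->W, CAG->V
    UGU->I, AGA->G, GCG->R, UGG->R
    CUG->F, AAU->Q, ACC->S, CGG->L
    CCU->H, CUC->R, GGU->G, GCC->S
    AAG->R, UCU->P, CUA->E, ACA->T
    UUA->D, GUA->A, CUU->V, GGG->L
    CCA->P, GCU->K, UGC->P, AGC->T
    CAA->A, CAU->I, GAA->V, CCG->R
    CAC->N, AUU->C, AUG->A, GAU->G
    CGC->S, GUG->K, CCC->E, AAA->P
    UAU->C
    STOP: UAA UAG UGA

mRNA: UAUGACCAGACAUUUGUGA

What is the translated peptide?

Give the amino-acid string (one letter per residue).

start AUG at pos 1
pos 1: AUG -> A; peptide=A
pos 4: ACC -> S; peptide=AS
pos 7: AGA -> G; peptide=ASG
pos 10: CAU -> I; peptide=ASGI
pos 13: UUG -> M; peptide=ASGIM
pos 16: UGA -> STOP

Answer: ASGIM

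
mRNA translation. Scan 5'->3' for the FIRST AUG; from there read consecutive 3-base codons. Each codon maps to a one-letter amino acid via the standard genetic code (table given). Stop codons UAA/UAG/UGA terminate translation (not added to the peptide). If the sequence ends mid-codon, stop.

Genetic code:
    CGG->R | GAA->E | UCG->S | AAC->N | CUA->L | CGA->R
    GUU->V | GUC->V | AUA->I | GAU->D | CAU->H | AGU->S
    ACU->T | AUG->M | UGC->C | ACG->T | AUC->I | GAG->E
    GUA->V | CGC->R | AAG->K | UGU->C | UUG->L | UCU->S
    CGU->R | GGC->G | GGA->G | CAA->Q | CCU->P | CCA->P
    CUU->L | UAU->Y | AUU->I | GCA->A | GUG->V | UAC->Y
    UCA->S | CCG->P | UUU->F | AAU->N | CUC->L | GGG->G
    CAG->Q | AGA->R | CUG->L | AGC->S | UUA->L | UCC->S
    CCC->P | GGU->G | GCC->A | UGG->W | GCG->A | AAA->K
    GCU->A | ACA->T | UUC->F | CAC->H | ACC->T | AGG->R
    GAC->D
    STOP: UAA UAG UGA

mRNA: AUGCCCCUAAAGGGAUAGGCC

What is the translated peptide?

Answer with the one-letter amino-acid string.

Answer: MPLKG

Derivation:
start AUG at pos 0
pos 0: AUG -> M; peptide=M
pos 3: CCC -> P; peptide=MP
pos 6: CUA -> L; peptide=MPL
pos 9: AAG -> K; peptide=MPLK
pos 12: GGA -> G; peptide=MPLKG
pos 15: UAG -> STOP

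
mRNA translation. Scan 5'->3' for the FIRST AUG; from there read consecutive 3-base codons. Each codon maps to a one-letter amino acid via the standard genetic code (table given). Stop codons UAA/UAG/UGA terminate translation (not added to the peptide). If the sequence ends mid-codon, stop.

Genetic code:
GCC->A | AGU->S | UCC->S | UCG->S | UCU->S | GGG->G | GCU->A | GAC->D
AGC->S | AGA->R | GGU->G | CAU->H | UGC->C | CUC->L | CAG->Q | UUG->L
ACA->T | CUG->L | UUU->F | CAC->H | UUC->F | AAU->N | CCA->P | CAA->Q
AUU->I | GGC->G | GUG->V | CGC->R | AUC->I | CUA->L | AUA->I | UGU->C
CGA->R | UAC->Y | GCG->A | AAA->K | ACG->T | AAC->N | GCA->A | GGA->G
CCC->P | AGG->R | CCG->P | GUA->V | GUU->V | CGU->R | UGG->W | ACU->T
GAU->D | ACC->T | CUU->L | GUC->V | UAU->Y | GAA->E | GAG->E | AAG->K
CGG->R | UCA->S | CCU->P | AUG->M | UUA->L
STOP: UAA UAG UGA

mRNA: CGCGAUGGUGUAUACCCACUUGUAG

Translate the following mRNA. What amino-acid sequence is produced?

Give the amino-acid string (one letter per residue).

start AUG at pos 4
pos 4: AUG -> M; peptide=M
pos 7: GUG -> V; peptide=MV
pos 10: UAU -> Y; peptide=MVY
pos 13: ACC -> T; peptide=MVYT
pos 16: CAC -> H; peptide=MVYTH
pos 19: UUG -> L; peptide=MVYTHL
pos 22: UAG -> STOP

Answer: MVYTHL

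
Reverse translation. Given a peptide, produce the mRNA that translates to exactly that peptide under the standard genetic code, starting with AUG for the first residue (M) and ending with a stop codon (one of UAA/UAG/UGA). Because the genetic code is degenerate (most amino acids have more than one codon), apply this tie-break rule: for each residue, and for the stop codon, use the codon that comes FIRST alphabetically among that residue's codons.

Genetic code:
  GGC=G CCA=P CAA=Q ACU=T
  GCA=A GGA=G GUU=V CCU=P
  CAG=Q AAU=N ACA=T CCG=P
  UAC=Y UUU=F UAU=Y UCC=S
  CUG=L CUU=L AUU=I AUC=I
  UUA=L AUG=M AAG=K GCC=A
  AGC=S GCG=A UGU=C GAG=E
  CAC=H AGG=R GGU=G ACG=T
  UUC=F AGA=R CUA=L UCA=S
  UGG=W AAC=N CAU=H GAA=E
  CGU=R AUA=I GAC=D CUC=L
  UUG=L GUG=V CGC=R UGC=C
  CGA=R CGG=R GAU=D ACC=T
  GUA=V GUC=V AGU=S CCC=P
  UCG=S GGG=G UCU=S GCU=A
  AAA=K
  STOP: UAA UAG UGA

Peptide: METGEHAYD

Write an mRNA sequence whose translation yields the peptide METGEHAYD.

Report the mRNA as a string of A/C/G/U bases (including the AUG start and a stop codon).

residue 1: M -> AUG (start codon)
residue 2: E codons sorted = GAA,GAG -> pick first = GAA
residue 3: T codons sorted = ACA,ACC,ACG,ACU -> pick first = ACA
residue 4: G codons sorted = GGA,GGC,GGG,GGU -> pick first = GGA
residue 5: E codons sorted = GAA,GAG -> pick first = GAA
residue 6: H codons sorted = CAC,CAU -> pick first = CAC
residue 7: A codons sorted = GCA,GCC,GCG,GCU -> pick first = GCA
residue 8: Y codons sorted = UAC,UAU -> pick first = UAC
residue 9: D codons sorted = GAC,GAU -> pick first = GAC
terminator: stop codons sorted = UAA,UAG,UGA -> pick first = UAA

Answer: mRNA: AUGGAAACAGGAGAACACGCAUACGACUAA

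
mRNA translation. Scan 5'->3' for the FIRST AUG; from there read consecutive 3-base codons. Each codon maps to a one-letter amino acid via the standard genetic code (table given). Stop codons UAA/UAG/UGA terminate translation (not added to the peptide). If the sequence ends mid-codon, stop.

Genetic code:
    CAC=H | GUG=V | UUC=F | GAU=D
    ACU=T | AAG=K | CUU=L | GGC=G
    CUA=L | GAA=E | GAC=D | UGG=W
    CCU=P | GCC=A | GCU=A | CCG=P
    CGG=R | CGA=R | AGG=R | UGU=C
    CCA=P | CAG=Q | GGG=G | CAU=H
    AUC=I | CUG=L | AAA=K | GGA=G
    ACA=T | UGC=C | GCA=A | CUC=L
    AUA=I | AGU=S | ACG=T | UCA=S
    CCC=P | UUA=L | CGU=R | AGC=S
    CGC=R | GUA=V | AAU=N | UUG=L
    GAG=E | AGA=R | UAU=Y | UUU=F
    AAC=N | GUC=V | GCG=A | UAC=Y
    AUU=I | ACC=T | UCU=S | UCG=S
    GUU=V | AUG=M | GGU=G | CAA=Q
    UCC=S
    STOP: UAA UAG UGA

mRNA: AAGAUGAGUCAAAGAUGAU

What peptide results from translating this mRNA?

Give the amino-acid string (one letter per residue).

Answer: MSQR

Derivation:
start AUG at pos 3
pos 3: AUG -> M; peptide=M
pos 6: AGU -> S; peptide=MS
pos 9: CAA -> Q; peptide=MSQ
pos 12: AGA -> R; peptide=MSQR
pos 15: UGA -> STOP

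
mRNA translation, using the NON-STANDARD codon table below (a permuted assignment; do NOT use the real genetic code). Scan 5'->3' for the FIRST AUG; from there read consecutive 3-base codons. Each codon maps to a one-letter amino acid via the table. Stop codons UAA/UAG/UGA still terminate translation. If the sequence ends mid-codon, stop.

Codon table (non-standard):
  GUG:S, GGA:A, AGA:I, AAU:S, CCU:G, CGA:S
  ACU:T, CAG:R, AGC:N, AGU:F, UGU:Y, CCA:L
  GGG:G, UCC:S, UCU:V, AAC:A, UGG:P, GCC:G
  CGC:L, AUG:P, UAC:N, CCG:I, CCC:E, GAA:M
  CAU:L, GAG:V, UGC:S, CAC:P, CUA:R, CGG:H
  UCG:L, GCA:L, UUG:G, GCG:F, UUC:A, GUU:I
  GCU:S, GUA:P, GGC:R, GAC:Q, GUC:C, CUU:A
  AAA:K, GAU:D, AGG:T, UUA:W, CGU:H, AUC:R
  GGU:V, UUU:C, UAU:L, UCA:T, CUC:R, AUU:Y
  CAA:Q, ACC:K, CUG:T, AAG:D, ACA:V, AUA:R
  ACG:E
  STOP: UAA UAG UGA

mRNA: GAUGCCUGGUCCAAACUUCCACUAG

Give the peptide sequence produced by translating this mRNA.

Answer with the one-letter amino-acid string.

start AUG at pos 1
pos 1: AUG -> P; peptide=P
pos 4: CCU -> G; peptide=PG
pos 7: GGU -> V; peptide=PGV
pos 10: CCA -> L; peptide=PGVL
pos 13: AAC -> A; peptide=PGVLA
pos 16: UUC -> A; peptide=PGVLAA
pos 19: CAC -> P; peptide=PGVLAAP
pos 22: UAG -> STOP

Answer: PGVLAAP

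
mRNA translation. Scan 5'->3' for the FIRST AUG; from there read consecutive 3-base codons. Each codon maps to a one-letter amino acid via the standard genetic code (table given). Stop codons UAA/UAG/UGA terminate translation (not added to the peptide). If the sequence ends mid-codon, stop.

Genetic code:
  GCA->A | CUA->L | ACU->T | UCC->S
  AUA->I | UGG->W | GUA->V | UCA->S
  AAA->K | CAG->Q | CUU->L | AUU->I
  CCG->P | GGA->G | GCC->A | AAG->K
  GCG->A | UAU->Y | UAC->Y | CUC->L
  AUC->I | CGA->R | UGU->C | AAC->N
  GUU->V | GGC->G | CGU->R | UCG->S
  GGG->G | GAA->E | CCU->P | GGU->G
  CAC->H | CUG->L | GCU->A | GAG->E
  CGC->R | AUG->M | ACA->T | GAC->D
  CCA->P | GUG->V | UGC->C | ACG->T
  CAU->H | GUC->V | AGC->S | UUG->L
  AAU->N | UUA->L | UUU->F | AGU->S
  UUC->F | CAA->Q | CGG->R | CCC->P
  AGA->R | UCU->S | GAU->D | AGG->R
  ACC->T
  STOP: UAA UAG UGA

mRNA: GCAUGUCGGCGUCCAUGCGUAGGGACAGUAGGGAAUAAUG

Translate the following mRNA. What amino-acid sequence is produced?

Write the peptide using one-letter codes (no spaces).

start AUG at pos 2
pos 2: AUG -> M; peptide=M
pos 5: UCG -> S; peptide=MS
pos 8: GCG -> A; peptide=MSA
pos 11: UCC -> S; peptide=MSAS
pos 14: AUG -> M; peptide=MSASM
pos 17: CGU -> R; peptide=MSASMR
pos 20: AGG -> R; peptide=MSASMRR
pos 23: GAC -> D; peptide=MSASMRRD
pos 26: AGU -> S; peptide=MSASMRRDS
pos 29: AGG -> R; peptide=MSASMRRDSR
pos 32: GAA -> E; peptide=MSASMRRDSRE
pos 35: UAA -> STOP

Answer: MSASMRRDSRE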